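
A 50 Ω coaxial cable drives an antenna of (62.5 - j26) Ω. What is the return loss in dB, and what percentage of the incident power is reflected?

RL ≈ 12 dB; 6.24% of incident power reflected

Γ = (12.5 − j26)/(112.5 − j26), |Γ| = 0.25
RL = −20·log₁₀(0.25) = 12 dB
P_refl/P_inc = |Γ|² = 0.0624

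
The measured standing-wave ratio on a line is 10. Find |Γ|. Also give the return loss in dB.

|Γ| = (S − 1)/(S + 1) = (10 − 1)/(10 + 1) = 9/11
RL = −20·log₁₀|Γ| = −20·log₁₀(0.818)

|Γ| ≈ 0.818; return loss ≈ 1.74 dB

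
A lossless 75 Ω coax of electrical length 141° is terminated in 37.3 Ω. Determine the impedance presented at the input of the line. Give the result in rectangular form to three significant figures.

Z_in ≈ 53.1 − j39.3 Ω

tan(βl) = tan(141°) = -0.81
Z_in = Z_0·(Z_L + jZ_0·tanβl)/(Z_0 + jZ_L·tanβl)
     = 75·(37.3 − j60.7)/(75 − j30.2)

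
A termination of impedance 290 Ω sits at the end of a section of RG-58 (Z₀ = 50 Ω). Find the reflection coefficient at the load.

Γ = (Z_L − Z_0)/(Z_L + Z_0) = (290 − 50)/(290 + 50) = 240/340

Γ = 0.706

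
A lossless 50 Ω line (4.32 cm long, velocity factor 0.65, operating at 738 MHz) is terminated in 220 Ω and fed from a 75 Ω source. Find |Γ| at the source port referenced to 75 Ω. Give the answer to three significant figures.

|Γ| ≈ 0.699

λ = v/f = 0.65·c / 738 MHz = 0.264 m
βl = 2π·l/λ = 2π × 0.163 = 58.9°
tan(βl) = 1.65
Z_in = Z_0·(Z_L + jZ_0·tanβl)/(Z_0 + jZ_L·tanβl) = 15.2 − j28.1 Ω
Γ_s = (Z_in − Z_s)/(Z_in + Z_s) = (-59.8 − j28.1)/(90.2 − j28.1), |Γ_s| = 0.699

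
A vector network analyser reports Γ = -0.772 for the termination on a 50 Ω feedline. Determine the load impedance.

Z_L = Z_0·(1 + Γ)/(1 − Γ) = 50·(0.228)/(1.77)

Z_L ≈ 6.43 Ω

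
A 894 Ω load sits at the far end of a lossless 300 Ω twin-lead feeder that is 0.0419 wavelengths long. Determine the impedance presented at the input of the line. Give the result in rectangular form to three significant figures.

Z_in ≈ 583 − j387 Ω

βl = 2π × 0.0419 = 15.1°
tan(βl) = tan(15.1°) = 0.27
Z_in = Z_0·(Z_L + jZ_0·tanβl)/(Z_0 + jZ_L·tanβl)
     = 300·(894 + j80.9)/(300 + j241)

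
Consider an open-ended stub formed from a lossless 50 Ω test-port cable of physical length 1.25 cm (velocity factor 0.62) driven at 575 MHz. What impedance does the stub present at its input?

Z_in ≈ −j202 Ω

λ = v/f = 0.62·c / 575 MHz = 0.323 m
βl = 2π·l/λ = 2π × 0.0386 = 13.9°
tan(βl) = 0.248
For an open-ended stub, Z_in = −jZ_0·cot(βl) = −jZ_0/tan(βl)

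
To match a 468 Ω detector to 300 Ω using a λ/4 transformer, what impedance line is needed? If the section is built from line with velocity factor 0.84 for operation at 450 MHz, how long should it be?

Z_qwt ≈ 375 Ω; length ≈ 14 cm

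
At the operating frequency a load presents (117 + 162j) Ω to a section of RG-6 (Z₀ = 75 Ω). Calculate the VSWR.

Γ = (Z_L − Z_0)/(Z_L + Z_0) = (42 + j162)/(192 + j162)
|Γ| = 167/251 = 0.666
VSWR = (1 + |Γ|)/(1 − |Γ|) = 1.67/0.334

VSWR ≈ 4.99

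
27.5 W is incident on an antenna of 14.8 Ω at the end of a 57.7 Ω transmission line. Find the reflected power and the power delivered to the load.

Γ = (14.8 − 57.7)/(14.8 + 57.7) = -0.592
|Γ|² = 0.35
P_refl = |Γ|²·P_inc = 9.63 W, P_del = (1 − |Γ|²)·P_inc = 17.9 W

P_reflected ≈ 9.63 W; P_delivered ≈ 17.9 W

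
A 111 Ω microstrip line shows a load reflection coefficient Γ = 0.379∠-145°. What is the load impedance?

Z_L ≈ 53.9 − j27.3 Ω

Z_L = Z_0·(1 + Γ)/(1 − Γ) = 111·(0.69 − j0.217)/(1.31 + j0.217)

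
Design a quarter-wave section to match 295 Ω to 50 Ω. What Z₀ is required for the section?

Z_qwt = √(Z_0·R_L) = √(50 × 295) = √14750

Z_qwt ≈ 121 Ω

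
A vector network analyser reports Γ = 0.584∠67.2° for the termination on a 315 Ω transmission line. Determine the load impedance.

Z_L = Z_0·(1 + Γ)/(1 − Γ) = 315·(1.23 + j0.538)/(0.774 − j0.538)

Z_L ≈ 234 + j382 Ω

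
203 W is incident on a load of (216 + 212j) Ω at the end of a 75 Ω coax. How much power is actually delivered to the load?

P_delivered ≈ 101 W

|Γ| = |(141 + j212)/(291 + j212)| = 0.707
|Γ|² = 0.5
P_refl = |Γ|²·P_inc = 102 W, P_del = (1 − |Γ|²)·P_inc = 101 W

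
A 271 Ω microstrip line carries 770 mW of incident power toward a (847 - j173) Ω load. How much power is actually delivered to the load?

P_delivered ≈ 552 mW

|Γ| = |(576 − j173)/(1118 − j173)| = 0.532
|Γ|² = 0.283
P_refl = |Γ|²·P_inc = 218 mW, P_del = (1 − |Γ|²)·P_inc = 552 mW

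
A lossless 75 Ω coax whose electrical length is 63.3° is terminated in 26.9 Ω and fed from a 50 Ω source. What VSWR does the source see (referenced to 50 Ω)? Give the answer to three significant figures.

tan(βl) = 1.99
Z_in = Z_0·(Z_L + jZ_0·tanβl)/(Z_0 + jZ_L·tanβl) = 88.3 + j86.1 Ω
Γ_s = (Z_in − Z_s)/(Z_in + Z_s) = (38.3 + j86.1)/(138 + j86.1), |Γ_s| = 0.579
VSWR = (1 + |Γ_s|)/(1 − |Γ_s|)

VSWR ≈ 3.75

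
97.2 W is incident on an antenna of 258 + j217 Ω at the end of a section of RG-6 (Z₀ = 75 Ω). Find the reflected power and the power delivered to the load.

|Γ| = |(183 + j217)/(333 + j217)| = 0.714
|Γ|² = 0.51
P_refl = |Γ|²·P_inc = 49.6 W, P_del = (1 − |Γ|²)·P_inc = 47.6 W

P_reflected ≈ 49.6 W; P_delivered ≈ 47.6 W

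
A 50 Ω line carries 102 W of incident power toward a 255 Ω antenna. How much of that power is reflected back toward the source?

Γ = (255 − 50)/(255 + 50) = 0.672
|Γ|² = 0.452
P_refl = |Γ|²·P_inc = 46.1 W, P_del = (1 − |Γ|²)·P_inc = 55.9 W

P_reflected ≈ 46.1 W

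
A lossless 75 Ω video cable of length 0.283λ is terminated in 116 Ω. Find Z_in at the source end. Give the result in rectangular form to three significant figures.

βl = 2π × 0.283 = 102°
tan(βl) = tan(102°) = -4.75
Z_in = Z_0·(Z_L + jZ_0·tanβl)/(Z_0 + jZ_L·tanβl)
     = 75·(116 − j357)/(75 − j551)

Z_in ≈ 49.7 + j9.02 Ω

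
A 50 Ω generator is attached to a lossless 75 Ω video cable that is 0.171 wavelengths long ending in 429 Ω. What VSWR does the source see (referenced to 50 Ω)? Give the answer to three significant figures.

βl = 2π × 0.171 = 61.6°
tan(βl) = 1.85
Z_in = Z_0·(Z_L + jZ_0·tanβl)/(Z_0 + jZ_L·tanβl) = 16.8 − j39 Ω
Γ_s = (Z_in − Z_s)/(Z_in + Z_s) = (-33.2 − j39)/(66.8 − j39), |Γ_s| = 0.662
VSWR = (1 + |Γ_s|)/(1 − |Γ_s|)

VSWR ≈ 4.92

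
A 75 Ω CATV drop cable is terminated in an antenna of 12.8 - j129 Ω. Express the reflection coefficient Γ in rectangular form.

Γ ≈ 0.459 − j0.795

Γ = (Z_L − Z_0)/(Z_L + Z_0) = (-62.2 − j129)/(87.8 − j129)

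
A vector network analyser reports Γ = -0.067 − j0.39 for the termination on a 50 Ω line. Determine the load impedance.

Z_L ≈ 32.7 − j30.2 Ω

Z_L = Z_0·(1 + Γ)/(1 − Γ) = 50·(0.933 − j0.39)/(1.07 + j0.39)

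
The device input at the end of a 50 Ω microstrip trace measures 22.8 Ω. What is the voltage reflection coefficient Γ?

Γ = (Z_L − Z_0)/(Z_L + Z_0) = (22.8 − 50)/(22.8 + 50) = -27.2/72.8

Γ = -0.374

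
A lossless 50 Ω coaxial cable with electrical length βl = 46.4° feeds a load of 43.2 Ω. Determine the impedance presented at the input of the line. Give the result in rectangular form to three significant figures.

tan(βl) = tan(46.4°) = 1.05
Z_in = Z_0·(Z_L + jZ_0·tanβl)/(Z_0 + jZ_L·tanβl)
     = 50·(43.2 + j52.5)/(50 + j45.4)

Z_in ≈ 49.8 + j7.3 Ω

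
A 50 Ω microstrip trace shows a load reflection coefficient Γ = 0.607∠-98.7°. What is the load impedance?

Z_L ≈ 20.3 − j38.7 Ω

Z_L = Z_0·(1 + Γ)/(1 − Γ) = 50·(0.908 − j0.6)/(1.09 + j0.6)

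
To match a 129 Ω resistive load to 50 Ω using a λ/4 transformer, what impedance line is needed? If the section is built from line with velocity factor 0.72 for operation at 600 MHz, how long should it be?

Z_qwt ≈ 80.3 Ω; length ≈ 9 cm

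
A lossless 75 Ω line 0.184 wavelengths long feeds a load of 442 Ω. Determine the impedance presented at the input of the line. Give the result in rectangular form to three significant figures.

βl = 2π × 0.184 = 66.2°
tan(βl) = tan(66.2°) = 2.27
Z_in = Z_0·(Z_L + jZ_0·tanβl)/(Z_0 + jZ_L·tanβl)
     = 75·(442 + j170)/(75 + j1000)

Z_in ≈ 15.1 − j31.9 Ω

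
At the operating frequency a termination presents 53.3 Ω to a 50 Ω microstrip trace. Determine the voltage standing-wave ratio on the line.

VSWR ≈ 1.07

For a purely resistive load, VSWR = R_L/Z_0 or Z_0/R_L (whichever > 1) = 53.3/50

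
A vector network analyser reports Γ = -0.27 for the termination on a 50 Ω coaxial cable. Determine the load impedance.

Z_L = Z_0·(1 + Γ)/(1 − Γ) = 50·(0.73)/(1.27)

Z_L ≈ 28.7 Ω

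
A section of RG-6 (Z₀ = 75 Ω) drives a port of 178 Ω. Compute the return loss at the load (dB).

Γ = (178 − 75)/(178 + 75) = 0.407
RL = −20·log₁₀|Γ| = −20·log₁₀(0.407)

RL ≈ 7.81 dB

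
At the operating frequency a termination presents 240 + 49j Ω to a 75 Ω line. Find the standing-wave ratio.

Γ = (Z_L − Z_0)/(Z_L + Z_0) = (165 + j49)/(315 + j49)
|Γ| = 172/319 = 0.54
VSWR = (1 + |Γ|)/(1 − |Γ|) = 1.54/0.46

VSWR ≈ 3.35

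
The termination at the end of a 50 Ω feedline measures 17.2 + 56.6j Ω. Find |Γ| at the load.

|Γ| ≈ 0.745

Γ = (Z_L − Z_0)/(Z_L + Z_0) = (-32.8 + j56.6)/(67.2 + j56.6)
|Γ| = 65.4/87.9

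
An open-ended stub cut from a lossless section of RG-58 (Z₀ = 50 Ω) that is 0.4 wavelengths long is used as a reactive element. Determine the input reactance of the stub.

βl = 2π × 0.4 = 144°
tan(βl) = -0.727
For an open-ended stub, Z_in = −jZ_0·cot(βl) = −jZ_0/tan(βl)

X_in ≈ 68.8 Ω (inductive)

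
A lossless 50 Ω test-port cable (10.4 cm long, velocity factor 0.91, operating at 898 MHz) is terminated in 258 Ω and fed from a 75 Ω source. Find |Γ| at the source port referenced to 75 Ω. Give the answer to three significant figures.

|Γ| ≈ 0.733

λ = v/f = 0.91·c / 898 MHz = 0.304 m
βl = 2π·l/λ = 2π × 0.342 = 123°
tan(βl) = -1.53
Z_in = Z_0·(Z_L + jZ_0·tanβl)/(Z_0 + jZ_L·tanβl) = 13.6 + j30.9 Ω
Γ_s = (Z_in − Z_s)/(Z_in + Z_s) = (-61.4 + j30.9)/(88.6 + j30.9), |Γ_s| = 0.733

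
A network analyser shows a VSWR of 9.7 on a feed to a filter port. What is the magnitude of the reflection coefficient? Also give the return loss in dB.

|Γ| = (S − 1)/(S + 1) = (9.7 − 1)/(9.7 + 1) = 8.7/10.7
RL = −20·log₁₀|Γ| = −20·log₁₀(0.813)

|Γ| ≈ 0.813; return loss ≈ 1.8 dB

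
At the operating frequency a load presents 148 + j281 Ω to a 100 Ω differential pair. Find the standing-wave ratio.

Γ = (Z_L − Z_0)/(Z_L + Z_0) = (48 + j281)/(248 + j281)
|Γ| = 285/375 = 0.761
VSWR = (1 + |Γ|)/(1 − |Γ|) = 1.76/0.239

VSWR ≈ 7.35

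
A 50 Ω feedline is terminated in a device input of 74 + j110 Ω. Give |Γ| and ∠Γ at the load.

Γ ≈ 0.679 ∠ 36.1°

Γ = (Z_L − Z_0)/(Z_L + Z_0) = (24 + j110)/(124 + j110)
|Γ| = 113/166 = 0.679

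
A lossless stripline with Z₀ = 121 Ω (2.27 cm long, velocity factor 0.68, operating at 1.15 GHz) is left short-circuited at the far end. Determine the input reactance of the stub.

X_in ≈ 126 Ω (inductive)

λ = v/f = 0.68·c / 1.15 GHz = 0.177 m
βl = 2π·l/λ = 2π × 0.128 = 46.1°
tan(βl) = 1.04
For a short-circuited stub, Z_in = jZ_0·tan(βl)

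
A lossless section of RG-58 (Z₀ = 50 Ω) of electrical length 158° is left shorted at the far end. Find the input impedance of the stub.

tan(βl) = -0.404
For a shorted stub, Z_in = jZ_0·tan(βl)

Z_in ≈ −j20.2 Ω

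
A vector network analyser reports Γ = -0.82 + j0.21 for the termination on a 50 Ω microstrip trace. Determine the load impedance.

Z_L = Z_0·(1 + Γ)/(1 − Γ) = 50·(0.18 + j0.21)/(1.82 − j0.21)

Z_L ≈ 4.22 + j6.26 Ω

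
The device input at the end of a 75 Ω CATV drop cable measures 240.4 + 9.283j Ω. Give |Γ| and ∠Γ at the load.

Γ = (Z_L − Z_0)/(Z_L + Z_0) = (165.4 + j9.283)/(315.4 + j9.283)
|Γ| = 166/316 = 0.525

Γ ≈ 0.525 ∠ 1.53°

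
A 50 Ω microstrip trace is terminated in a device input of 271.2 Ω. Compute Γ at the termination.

Γ = 0.689

Γ = (Z_L − Z_0)/(Z_L + Z_0) = (271.2 − 50)/(271.2 + 50) = 221.2/321.2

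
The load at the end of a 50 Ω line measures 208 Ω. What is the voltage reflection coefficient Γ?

Γ = (Z_L − Z_0)/(Z_L + Z_0) = (208 − 50)/(208 + 50) = 158/258

Γ = 0.612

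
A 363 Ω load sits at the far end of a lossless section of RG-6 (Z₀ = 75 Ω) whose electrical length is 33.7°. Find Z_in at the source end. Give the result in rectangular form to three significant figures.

tan(βl) = tan(33.7°) = 0.667
Z_in = Z_0·(Z_L + jZ_0·tanβl)/(Z_0 + jZ_L·tanβl)
     = 75·(363 + j50)/(75 + j242)

Z_in ≈ 45.9 − j98.2 Ω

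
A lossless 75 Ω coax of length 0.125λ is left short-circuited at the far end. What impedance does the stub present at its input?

Z_in ≈ +j75 Ω

βl = 2π × 0.125 = 45°
tan(βl) = 1
For a short-circuited stub, Z_in = jZ_0·tan(βl)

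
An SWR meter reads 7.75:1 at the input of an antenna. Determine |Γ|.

|Γ| = (S − 1)/(S + 1) = (7.75 − 1)/(7.75 + 1) = 6.75/8.75

|Γ| ≈ 0.771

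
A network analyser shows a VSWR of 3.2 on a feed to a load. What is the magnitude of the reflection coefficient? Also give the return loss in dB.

|Γ| = (S − 1)/(S + 1) = (3.2 − 1)/(3.2 + 1) = 2.2/4.2
RL = −20·log₁₀|Γ| = −20·log₁₀(0.524)

|Γ| ≈ 0.524; return loss ≈ 5.62 dB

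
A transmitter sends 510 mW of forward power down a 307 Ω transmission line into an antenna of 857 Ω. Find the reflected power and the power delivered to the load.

Γ = (857 − 307)/(857 + 307) = 0.473
|Γ|² = 0.223
P_refl = |Γ|²·P_inc = 114 mW, P_del = (1 − |Γ|²)·P_inc = 396 mW

P_reflected ≈ 114 mW; P_delivered ≈ 396 mW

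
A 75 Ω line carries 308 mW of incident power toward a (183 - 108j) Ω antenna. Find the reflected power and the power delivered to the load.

|Γ| = |(108 − j108)/(258 − j108)| = 0.546
|Γ|² = 0.298
P_refl = |Γ|²·P_inc = 91.8 mW, P_del = (1 − |Γ|²)·P_inc = 216 mW

P_reflected ≈ 91.8 mW; P_delivered ≈ 216 mW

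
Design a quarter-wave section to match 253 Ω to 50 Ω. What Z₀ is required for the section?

Z_qwt ≈ 112 Ω

Z_qwt = √(Z_0·R_L) = √(50 × 253) = √12650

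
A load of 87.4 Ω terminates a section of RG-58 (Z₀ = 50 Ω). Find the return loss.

Γ = (87.4 − 50)/(87.4 + 50) = 0.272
RL = −20·log₁₀|Γ| = −20·log₁₀(0.272)

RL ≈ 11.3 dB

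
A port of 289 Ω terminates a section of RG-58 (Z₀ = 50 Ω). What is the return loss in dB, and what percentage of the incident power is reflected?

RL ≈ 3.04 dB; 49.7% of incident power reflected

Γ = (289 − 50)/(289 + 50) = 0.705
RL = −20·log₁₀(0.705) = 3.04 dB
P_refl/P_inc = |Γ|² = 0.497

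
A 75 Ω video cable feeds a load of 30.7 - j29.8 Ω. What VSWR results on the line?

Γ = (Z_L − Z_0)/(Z_L + Z_0) = (-44.3 − j29.8)/(105.7 − j29.8)
|Γ| = 53.4/110 = 0.486
VSWR = (1 + |Γ|)/(1 − |Γ|) = 1.49/0.514

VSWR ≈ 2.89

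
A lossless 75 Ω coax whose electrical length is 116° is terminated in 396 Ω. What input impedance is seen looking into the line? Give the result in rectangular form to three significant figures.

Z_in ≈ 17.4 + j35 Ω

tan(βl) = tan(116°) = -2.05
Z_in = Z_0·(Z_L + jZ_0·tanβl)/(Z_0 + jZ_L·tanβl)
     = 75·(396 − j154)/(75 − j812)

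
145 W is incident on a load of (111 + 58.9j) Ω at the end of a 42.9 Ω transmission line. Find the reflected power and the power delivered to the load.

P_reflected ≈ 43.3 W; P_delivered ≈ 102 W

|Γ| = |(68.1 + j58.9)/(153.9 + j58.9)| = 0.546
|Γ|² = 0.299
P_refl = |Γ|²·P_inc = 43.3 W, P_del = (1 − |Γ|²)·P_inc = 102 W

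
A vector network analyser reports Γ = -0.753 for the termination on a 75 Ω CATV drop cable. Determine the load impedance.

Z_L ≈ 10.6 Ω

Z_L = Z_0·(1 + Γ)/(1 − Γ) = 75·(0.247)/(1.75)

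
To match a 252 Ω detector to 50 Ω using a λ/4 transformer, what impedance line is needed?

Z_qwt = √(Z_0·R_L) = √(50 × 252) = √12600

Z_qwt ≈ 112 Ω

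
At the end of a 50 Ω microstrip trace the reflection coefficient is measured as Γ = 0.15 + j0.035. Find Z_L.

Z_L = Z_0·(1 + Γ)/(1 − Γ) = 50·(1.15 + j0.035)/(0.85 − j0.035)

Z_L ≈ 67.4 + j4.84 Ω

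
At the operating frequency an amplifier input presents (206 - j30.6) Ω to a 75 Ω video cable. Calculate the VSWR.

VSWR ≈ 2.82

Γ = (Z_L − Z_0)/(Z_L + Z_0) = (131 − j30.6)/(281 − j30.6)
|Γ| = 135/283 = 0.476
VSWR = (1 + |Γ|)/(1 − |Γ|) = 1.48/0.524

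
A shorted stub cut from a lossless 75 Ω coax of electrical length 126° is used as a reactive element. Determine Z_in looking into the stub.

Z_in ≈ −j103 Ω

tan(βl) = -1.38
For a shorted stub, Z_in = jZ_0·tan(βl)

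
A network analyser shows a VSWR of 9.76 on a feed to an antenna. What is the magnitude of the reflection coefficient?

|Γ| = (S − 1)/(S + 1) = (9.76 − 1)/(9.76 + 1) = 8.76/10.8

|Γ| ≈ 0.814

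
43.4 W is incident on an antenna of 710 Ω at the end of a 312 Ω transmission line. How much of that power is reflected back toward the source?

P_reflected ≈ 6.58 W

Γ = (710 − 312)/(710 + 312) = 0.389
|Γ|² = 0.152
P_refl = |Γ|²·P_inc = 6.58 W, P_del = (1 − |Γ|²)·P_inc = 36.8 W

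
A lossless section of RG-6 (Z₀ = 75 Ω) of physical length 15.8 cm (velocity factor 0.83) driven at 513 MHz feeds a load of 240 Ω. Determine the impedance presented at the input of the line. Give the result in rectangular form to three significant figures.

Z_in ≈ 28.9 + j33.9 Ω

λ = v/f = 0.83·c / 513 MHz = 0.485 m
βl = 2π·l/λ = 2π × 0.326 = 117°
tan(βl) = tan(117°) = -1.95
Z_in = Z_0·(Z_L + jZ_0·tanβl)/(Z_0 + jZ_L·tanβl)
     = 75·(240 − j146)/(75 − j467)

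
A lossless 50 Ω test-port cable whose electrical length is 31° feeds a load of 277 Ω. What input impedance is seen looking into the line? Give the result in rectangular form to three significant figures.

tan(βl) = tan(31°) = 0.601
Z_in = Z_0·(Z_L + jZ_0·tanβl)/(Z_0 + jZ_L·tanβl)
     = 50·(277 + j30)/(50 + j166)

Z_in ≈ 31.2 − j73.8 Ω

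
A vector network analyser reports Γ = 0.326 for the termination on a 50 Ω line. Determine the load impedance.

Z_L ≈ 98.4 Ω

Z_L = Z_0·(1 + Γ)/(1 − Γ) = 50·(1.33)/(0.674)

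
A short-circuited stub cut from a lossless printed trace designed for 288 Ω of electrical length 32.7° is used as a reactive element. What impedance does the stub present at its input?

Z_in ≈ +j185 Ω

tan(βl) = 0.642
For a short-circuited stub, Z_in = jZ_0·tan(βl)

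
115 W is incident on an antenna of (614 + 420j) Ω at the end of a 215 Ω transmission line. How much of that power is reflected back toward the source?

P_reflected ≈ 44.7 W

|Γ| = |(399 + j420)/(829 + j420)| = 0.623
|Γ|² = 0.389
P_refl = |Γ|²·P_inc = 44.7 W, P_del = (1 − |Γ|²)·P_inc = 70.3 W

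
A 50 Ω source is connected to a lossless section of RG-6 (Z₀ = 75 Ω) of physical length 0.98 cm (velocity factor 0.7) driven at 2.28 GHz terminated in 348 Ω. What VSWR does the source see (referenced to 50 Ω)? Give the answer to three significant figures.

VSWR ≈ 5.51

λ = v/f = 0.7·c / 2.28 GHz = 0.0921 m
βl = 2π·l/λ = 2π × 0.106 = 38.3°
tan(βl) = 0.79
Z_in = Z_0·(Z_L + jZ_0·tanβl)/(Z_0 + jZ_L·tanβl) = 39.2 − j84.3 Ω
Γ_s = (Z_in − Z_s)/(Z_in + Z_s) = (-10.8 − j84.3)/(89.2 − j84.3), |Γ_s| = 0.693
VSWR = (1 + |Γ_s|)/(1 − |Γ_s|)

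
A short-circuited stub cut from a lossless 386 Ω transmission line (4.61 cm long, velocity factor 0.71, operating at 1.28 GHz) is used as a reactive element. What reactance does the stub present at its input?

X_in ≈ -2250 Ω (capacitive)

λ = v/f = 0.71·c / 1.28 GHz = 0.166 m
βl = 2π·l/λ = 2π × 0.277 = 99.7°
tan(βl) = -5.83
For a short-circuited stub, Z_in = jZ_0·tan(βl)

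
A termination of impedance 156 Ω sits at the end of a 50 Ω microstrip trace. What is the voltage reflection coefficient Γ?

Γ = 0.515

Γ = (Z_L − Z_0)/(Z_L + Z_0) = (156 − 50)/(156 + 50) = 106/206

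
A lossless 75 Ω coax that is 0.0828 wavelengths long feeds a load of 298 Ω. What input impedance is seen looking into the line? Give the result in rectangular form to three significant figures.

βl = 2π × 0.0828 = 29.8°
tan(βl) = tan(29.8°) = 0.573
Z_in = Z_0·(Z_L + jZ_0·tanβl)/(Z_0 + jZ_L·tanβl)
     = 75·(298 + j43)/(75 + j171)

Z_in ≈ 64 − j103 Ω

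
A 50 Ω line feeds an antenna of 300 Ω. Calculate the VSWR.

For a purely resistive load, VSWR = R_L/Z_0 or Z_0/R_L (whichever > 1) = 300/50

VSWR ≈ 6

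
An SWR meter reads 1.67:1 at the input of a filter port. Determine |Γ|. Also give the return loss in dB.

|Γ| ≈ 0.251; return loss ≈ 12 dB

|Γ| = (S − 1)/(S + 1) = (1.67 − 1)/(1.67 + 1) = 0.67/2.67
RL = −20·log₁₀|Γ| = −20·log₁₀(0.251)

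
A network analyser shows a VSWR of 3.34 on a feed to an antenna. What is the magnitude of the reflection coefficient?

|Γ| = (S − 1)/(S + 1) = (3.34 − 1)/(3.34 + 1) = 2.34/4.34

|Γ| ≈ 0.539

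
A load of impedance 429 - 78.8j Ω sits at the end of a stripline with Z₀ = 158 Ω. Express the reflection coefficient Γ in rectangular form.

Γ ≈ 0.471 − j0.071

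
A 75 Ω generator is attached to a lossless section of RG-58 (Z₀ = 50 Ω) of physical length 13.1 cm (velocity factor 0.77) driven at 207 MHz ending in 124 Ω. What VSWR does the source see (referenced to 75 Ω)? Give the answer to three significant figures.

VSWR ≈ 2.67

λ = v/f = 0.77·c / 207 MHz = 1.12 m
βl = 2π·l/λ = 2π × 0.117 = 42.3°
tan(βl) = 0.909
Z_in = Z_0·(Z_L + jZ_0·tanβl)/(Z_0 + jZ_L·tanβl) = 37.2 − j38.5 Ω
Γ_s = (Z_in − Z_s)/(Z_in + Z_s) = (-37.8 − j38.5)/(112 − j38.5), |Γ_s| = 0.454
VSWR = (1 + |Γ_s|)/(1 − |Γ_s|)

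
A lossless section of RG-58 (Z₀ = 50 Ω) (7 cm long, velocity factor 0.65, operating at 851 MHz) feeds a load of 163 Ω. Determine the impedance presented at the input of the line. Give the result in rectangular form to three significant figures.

λ = v/f = 0.65·c / 851 MHz = 0.229 m
βl = 2π·l/λ = 2π × 0.305 = 110°
tan(βl) = tan(110°) = -2.75
Z_in = Z_0·(Z_L + jZ_0·tanβl)/(Z_0 + jZ_L·tanβl)
     = 50·(163 − j138)/(50 − j448)

Z_in ≈ 17.2 + j16.3 Ω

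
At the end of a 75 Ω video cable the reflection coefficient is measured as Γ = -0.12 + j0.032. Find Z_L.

Z_L = Z_0·(1 + Γ)/(1 − Γ) = 75·(0.88 + j0.032)/(1.12 − j0.032)

Z_L ≈ 58.8 + j3.82 Ω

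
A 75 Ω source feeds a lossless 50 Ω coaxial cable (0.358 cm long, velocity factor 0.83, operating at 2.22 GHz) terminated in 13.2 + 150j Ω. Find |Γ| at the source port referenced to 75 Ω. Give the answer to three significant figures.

|Γ| ≈ 0.926

λ = v/f = 0.83·c / 2.22 GHz = 0.112 m
βl = 2π·l/λ = 2π × 0.0319 = 11.5°
tan(βl) = 0.203
Z_in = Z_0·(Z_L + jZ_0·tanβl)/(Z_0 + jZ_L·tanβl) = 88.6 + j398 Ω
Γ_s = (Z_in − Z_s)/(Z_in + Z_s) = (13.6 + j398)/(164 + j398), |Γ_s| = 0.926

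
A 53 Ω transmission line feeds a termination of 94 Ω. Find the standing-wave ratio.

Γ = (94 − 53)/(94 + 53) = 0.279
VSWR = (1 + 0.279)/(1 − 0.279)

VSWR ≈ 1.77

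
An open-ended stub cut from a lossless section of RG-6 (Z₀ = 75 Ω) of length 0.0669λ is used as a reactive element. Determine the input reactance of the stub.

βl = 2π × 0.0669 = 24.1°
tan(βl) = 0.447
For an open-ended stub, Z_in = −jZ_0·cot(βl) = −jZ_0/tan(βl)

X_in ≈ -168 Ω (capacitive)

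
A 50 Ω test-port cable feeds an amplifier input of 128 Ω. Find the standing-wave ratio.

VSWR ≈ 2.56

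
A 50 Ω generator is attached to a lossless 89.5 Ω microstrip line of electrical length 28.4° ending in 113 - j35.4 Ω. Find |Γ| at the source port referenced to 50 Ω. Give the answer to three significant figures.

tan(βl) = 0.541
Z_in = Z_0·(Z_L + jZ_0·tanβl)/(Z_0 + jZ_L·tanβl) = 75.3 − j31.6 Ω
Γ_s = (Z_in − Z_s)/(Z_in + Z_s) = (25.3 − j31.6)/(125 − j31.6), |Γ_s| = 0.313

|Γ| ≈ 0.313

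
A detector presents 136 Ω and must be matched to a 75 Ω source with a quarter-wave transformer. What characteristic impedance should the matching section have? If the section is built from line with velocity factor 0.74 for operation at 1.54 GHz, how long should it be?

Z_qwt ≈ 101 Ω; length ≈ 3.6 cm

Z_qwt = √(Z_0·R_L) = √(75 × 136) = √10200
λ = 0.74·c/f = 0.144 m, so l = λ/4 = 0.036 m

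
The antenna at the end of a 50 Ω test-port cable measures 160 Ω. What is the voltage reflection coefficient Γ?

Γ = 0.524

Γ = (Z_L − Z_0)/(Z_L + Z_0) = (160 − 50)/(160 + 50) = 110/210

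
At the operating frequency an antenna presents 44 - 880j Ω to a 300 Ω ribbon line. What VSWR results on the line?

VSWR ≈ 65.6

Γ = (Z_L − Z_0)/(Z_L + Z_0) = (-256 − j880)/(344 − j880)
|Γ| = 916/945 = 0.97
VSWR = (1 + |Γ|)/(1 − |Γ|) = 1.97/0.03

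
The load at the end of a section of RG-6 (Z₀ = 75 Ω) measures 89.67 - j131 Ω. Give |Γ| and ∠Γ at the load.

Γ ≈ 0.626 ∠ -45.1°

Γ = (Z_L − Z_0)/(Z_L + Z_0) = (14.67 − j131)/(164.7 − j131)
|Γ| = 132/210 = 0.626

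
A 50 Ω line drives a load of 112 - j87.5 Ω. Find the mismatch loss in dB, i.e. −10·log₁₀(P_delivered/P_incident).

mismatch loss ≈ 1.8 dB

Γ = (62 − j87.5)/(162 − j87.5), |Γ| = 0.582
|Γ|² = 0.339, so P_del/P_inc = 1 − |Γ|² = 0.661
ML = −10·log₁₀(1 − |Γ|²)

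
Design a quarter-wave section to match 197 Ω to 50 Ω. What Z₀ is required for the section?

Z_qwt = √(Z_0·R_L) = √(50 × 197) = √9850

Z_qwt ≈ 99.2 Ω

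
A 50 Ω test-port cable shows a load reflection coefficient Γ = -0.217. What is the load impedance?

Z_L ≈ 32.2 Ω

Z_L = Z_0·(1 + Γ)/(1 − Γ) = 50·(0.783)/(1.22)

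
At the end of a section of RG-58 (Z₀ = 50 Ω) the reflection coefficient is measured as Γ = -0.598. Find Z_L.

Z_L ≈ 12.6 Ω

Z_L = Z_0·(1 + Γ)/(1 − Γ) = 50·(0.402)/(1.6)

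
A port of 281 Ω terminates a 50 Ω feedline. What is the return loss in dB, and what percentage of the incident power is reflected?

Γ = (281 − 50)/(281 + 50) = 0.698
RL = −20·log₁₀(0.698) = 3.12 dB
P_refl/P_inc = |Γ|² = 0.487

RL ≈ 3.12 dB; 48.7% of incident power reflected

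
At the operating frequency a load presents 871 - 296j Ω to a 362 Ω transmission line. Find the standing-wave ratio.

VSWR ≈ 2.73

Γ = (Z_L − Z_0)/(Z_L + Z_0) = (509 − j296)/(1233 − j296)
|Γ| = 589/1270 = 0.464
VSWR = (1 + |Γ|)/(1 − |Γ|) = 1.46/0.536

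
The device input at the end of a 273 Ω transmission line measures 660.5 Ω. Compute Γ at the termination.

Γ = (Z_L − Z_0)/(Z_L + Z_0) = (660.5 − 273)/(660.5 + 273) = 387.5/933.5

Γ = 0.415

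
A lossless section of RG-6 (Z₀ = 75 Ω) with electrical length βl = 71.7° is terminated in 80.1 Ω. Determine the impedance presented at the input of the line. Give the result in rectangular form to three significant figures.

Z_in ≈ 71.1 − j2.79 Ω

tan(βl) = tan(71.7°) = 3.02
Z_in = Z_0·(Z_L + jZ_0·tanβl)/(Z_0 + jZ_L·tanβl)
     = 75·(80.1 + j227)/(75 + j242)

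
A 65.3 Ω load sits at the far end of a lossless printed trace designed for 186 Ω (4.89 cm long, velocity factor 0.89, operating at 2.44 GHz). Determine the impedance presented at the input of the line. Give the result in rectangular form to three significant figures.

Z_in ≈ 72.1 − j55.7 Ω

λ = v/f = 0.89·c / 2.44 GHz = 0.109 m
βl = 2π·l/λ = 2π × 0.447 = 161°
tan(βl) = tan(161°) = -0.347
Z_in = Z_0·(Z_L + jZ_0·tanβl)/(Z_0 + jZ_L·tanβl)
     = 186·(65.3 − j64.5)/(186 − j22.6)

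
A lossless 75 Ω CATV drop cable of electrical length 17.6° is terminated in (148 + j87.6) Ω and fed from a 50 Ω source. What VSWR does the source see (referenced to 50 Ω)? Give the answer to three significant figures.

VSWR ≈ 4.22

tan(βl) = 0.317
Z_in = Z_0·(Z_L + jZ_0·tanβl)/(Z_0 + jZ_L·tanβl) = 207 − j28.6 Ω
Γ_s = (Z_in − Z_s)/(Z_in + Z_s) = (157 − j28.6)/(257 − j28.6), |Γ_s| = 0.617
VSWR = (1 + |Γ_s|)/(1 − |Γ_s|)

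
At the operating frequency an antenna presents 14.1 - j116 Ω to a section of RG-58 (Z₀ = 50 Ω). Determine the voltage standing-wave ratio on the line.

VSWR ≈ 22.9

Γ = (Z_L − Z_0)/(Z_L + Z_0) = (-35.9 − j116)/(64.1 − j116)
|Γ| = 121/133 = 0.916
VSWR = (1 + |Γ|)/(1 − |Γ|) = 1.92/0.0838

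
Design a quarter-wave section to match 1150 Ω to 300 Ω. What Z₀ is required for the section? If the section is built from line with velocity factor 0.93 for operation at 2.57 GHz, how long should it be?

Z_qwt ≈ 587 Ω; length ≈ 2.71 cm

Z_qwt = √(Z_0·R_L) = √(300 × 1150) = √345000
λ = 0.93·c/f = 0.109 m, so l = λ/4 = 0.0271 m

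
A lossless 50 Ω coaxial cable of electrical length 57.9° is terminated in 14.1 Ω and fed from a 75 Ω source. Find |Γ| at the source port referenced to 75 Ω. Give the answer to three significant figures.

tan(βl) = 1.59
Z_in = Z_0·(Z_L + jZ_0·tanβl)/(Z_0 + jZ_L·tanβl) = 41.5 + j61 Ω
Γ_s = (Z_in − Z_s)/(Z_in + Z_s) = (-33.5 + j61)/(117 + j61), |Γ_s| = 0.529

|Γ| ≈ 0.529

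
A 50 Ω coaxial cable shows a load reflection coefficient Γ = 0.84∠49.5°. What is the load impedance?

Z_L ≈ 24 + j104 Ω

Z_L = Z_0·(1 + Γ)/(1 − Γ) = 50·(1.55 + j0.639)/(0.454 − j0.639)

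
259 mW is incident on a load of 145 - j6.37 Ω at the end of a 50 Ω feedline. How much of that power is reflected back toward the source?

P_reflected ≈ 61.7 mW

|Γ| = |(95 − j6.37)/(195 − j6.37)| = 0.488
|Γ|² = 0.238
P_refl = |Γ|²·P_inc = 61.7 mW, P_del = (1 − |Γ|²)·P_inc = 197 mW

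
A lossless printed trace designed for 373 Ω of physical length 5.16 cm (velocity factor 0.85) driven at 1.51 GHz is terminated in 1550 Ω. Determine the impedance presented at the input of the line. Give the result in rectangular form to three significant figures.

λ = v/f = 0.85·c / 1.51 GHz = 0.169 m
βl = 2π·l/λ = 2π × 0.306 = 110°
tan(βl) = tan(110°) = -2.75
Z_in = Z_0·(Z_L + jZ_0·tanβl)/(Z_0 + jZ_L·tanβl)
     = 373·(1550 − j1020)/(373 − j4260)

Z_in ≈ 101 + j127 Ω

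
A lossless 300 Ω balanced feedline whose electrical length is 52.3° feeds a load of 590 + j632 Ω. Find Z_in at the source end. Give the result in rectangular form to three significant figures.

Z_in ≈ 167 − j345 Ω

tan(βl) = tan(52.3°) = 1.29
Z_in = Z_0·(Z_L + jZ_0·tanβl)/(Z_0 + jZ_L·tanβl)
     = 300·(590 + j1020)/(-518 + j763)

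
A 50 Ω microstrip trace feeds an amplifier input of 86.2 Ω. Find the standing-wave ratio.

VSWR ≈ 1.72

Γ = (86.2 − 50)/(86.2 + 50) = 0.266
VSWR = (1 + 0.266)/(1 − 0.266)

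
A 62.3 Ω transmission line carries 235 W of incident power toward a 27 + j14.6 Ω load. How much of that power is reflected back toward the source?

|Γ| = |(-35.3 + j14.6)/(89.3 + j14.6)| = 0.422
|Γ|² = 0.178
P_refl = |Γ|²·P_inc = 41.9 W, P_del = (1 − |Γ|²)·P_inc = 193 W

P_reflected ≈ 41.9 W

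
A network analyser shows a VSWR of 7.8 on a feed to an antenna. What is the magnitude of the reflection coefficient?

|Γ| ≈ 0.773

|Γ| = (S − 1)/(S + 1) = (7.8 − 1)/(7.8 + 1) = 6.8/8.8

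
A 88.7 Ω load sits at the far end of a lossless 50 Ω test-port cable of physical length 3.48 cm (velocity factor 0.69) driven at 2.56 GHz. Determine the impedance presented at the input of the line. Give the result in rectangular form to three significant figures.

Z_in ≈ 64 + j29.7 Ω

λ = v/f = 0.69·c / 2.56 GHz = 0.0809 m
βl = 2π·l/λ = 2π × 0.43 = 155°
tan(βl) = tan(155°) = -0.468
Z_in = Z_0·(Z_L + jZ_0·tanβl)/(Z_0 + jZ_L·tanβl)
     = 50·(88.7 − j23.4)/(50 − j41.5)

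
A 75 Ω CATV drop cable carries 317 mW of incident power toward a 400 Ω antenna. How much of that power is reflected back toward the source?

P_reflected ≈ 148 mW

Γ = (400 − 75)/(400 + 75) = 0.684
|Γ|² = 0.468
P_refl = |Γ|²·P_inc = 148 mW, P_del = (1 − |Γ|²)·P_inc = 169 mW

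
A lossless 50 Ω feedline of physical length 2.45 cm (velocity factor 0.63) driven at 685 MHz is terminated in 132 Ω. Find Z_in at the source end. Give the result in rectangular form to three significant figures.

λ = v/f = 0.63·c / 685 MHz = 0.276 m
βl = 2π·l/λ = 2π × 0.0888 = 32°
tan(βl) = tan(32°) = 0.624
Z_in = Z_0·(Z_L + jZ_0·tanβl)/(Z_0 + jZ_L·tanβl)
     = 50·(132 + j31.2)/(50 + j82.4)

Z_in ≈ 49.4 − j50.1 Ω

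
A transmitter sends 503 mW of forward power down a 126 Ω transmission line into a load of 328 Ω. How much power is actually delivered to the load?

Γ = (328 − 126)/(328 + 126) = 0.445
|Γ|² = 0.198
P_refl = |Γ|²·P_inc = 99.6 mW, P_del = (1 − |Γ|²)·P_inc = 403 mW

P_delivered ≈ 403 mW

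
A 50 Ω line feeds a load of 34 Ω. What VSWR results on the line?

VSWR ≈ 1.47

For a purely resistive load, VSWR = R_L/Z_0 or Z_0/R_L (whichever > 1) = 50/34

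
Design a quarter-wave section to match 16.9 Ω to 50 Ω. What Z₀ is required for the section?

Z_qwt = √(Z_0·R_L) = √(50 × 16.9) = √845

Z_qwt ≈ 29.1 Ω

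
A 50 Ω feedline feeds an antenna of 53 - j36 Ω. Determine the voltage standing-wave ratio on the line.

Γ = (Z_L − Z_0)/(Z_L + Z_0) = (3 − j36)/(103 − j36)
|Γ| = 36.1/109 = 0.331
VSWR = (1 + |Γ|)/(1 − |Γ|) = 1.33/0.669

VSWR ≈ 1.99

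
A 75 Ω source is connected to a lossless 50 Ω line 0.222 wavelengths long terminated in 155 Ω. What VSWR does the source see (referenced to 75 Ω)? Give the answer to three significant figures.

VSWR ≈ 4.58

βl = 2π × 0.222 = 79.9°
tan(βl) = 5.63
Z_in = Z_0·(Z_L + jZ_0·tanβl)/(Z_0 + jZ_L·tanβl) = 16.6 − j7.94 Ω
Γ_s = (Z_in − Z_s)/(Z_in + Z_s) = (-58.4 − j7.94)/(91.6 − j7.94), |Γ_s| = 0.641
VSWR = (1 + |Γ_s|)/(1 − |Γ_s|)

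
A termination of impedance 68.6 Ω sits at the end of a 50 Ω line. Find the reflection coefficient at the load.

Γ = 0.157

Γ = (Z_L − Z_0)/(Z_L + Z_0) = (68.6 − 50)/(68.6 + 50) = 18.6/118.6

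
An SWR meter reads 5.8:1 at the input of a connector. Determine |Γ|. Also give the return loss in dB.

|Γ| = (S − 1)/(S + 1) = (5.8 − 1)/(5.8 + 1) = 4.8/6.8
RL = −20·log₁₀|Γ| = −20·log₁₀(0.706)

|Γ| ≈ 0.706; return loss ≈ 3.03 dB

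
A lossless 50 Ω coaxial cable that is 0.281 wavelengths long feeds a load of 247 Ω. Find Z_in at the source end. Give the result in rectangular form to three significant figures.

βl = 2π × 0.281 = 101°
tan(βl) = tan(101°) = -5.07
Z_in = Z_0·(Z_L + jZ_0·tanβl)/(Z_0 + jZ_L·tanβl)
     = 50·(247 − j253)/(50 − j1250)

Z_in ≈ 10.5 + j9.44 Ω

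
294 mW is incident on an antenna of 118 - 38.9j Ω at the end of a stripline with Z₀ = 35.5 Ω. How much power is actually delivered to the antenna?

|Γ| = |(82.5 − j38.9)/(153.5 − j38.9)| = 0.576
|Γ|² = 0.332
P_refl = |Γ|²·P_inc = 97.5 mW, P_del = (1 − |Γ|²)·P_inc = 196 mW

P_delivered ≈ 196 mW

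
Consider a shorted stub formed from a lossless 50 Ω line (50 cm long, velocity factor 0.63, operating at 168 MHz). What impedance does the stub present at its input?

Z_in ≈ −j18.2 Ω

λ = v/f = 0.63·c / 168 MHz = 1.12 m
βl = 2π·l/λ = 2π × 0.444 = 160°
tan(βl) = -0.364
For a shorted stub, Z_in = jZ_0·tan(βl)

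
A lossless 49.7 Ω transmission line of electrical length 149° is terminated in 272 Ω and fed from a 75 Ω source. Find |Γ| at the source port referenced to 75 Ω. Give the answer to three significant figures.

|Γ| ≈ 0.66

tan(βl) = -0.601
Z_in = Z_0·(Z_L + jZ_0·tanβl)/(Z_0 + jZ_L·tanβl) = 31.3 + j73.2 Ω
Γ_s = (Z_in − Z_s)/(Z_in + Z_s) = (-43.7 + j73.2)/(106 + j73.2), |Γ_s| = 0.66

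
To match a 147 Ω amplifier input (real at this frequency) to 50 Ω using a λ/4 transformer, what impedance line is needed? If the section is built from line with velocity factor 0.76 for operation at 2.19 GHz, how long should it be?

Z_qwt = √(Z_0·R_L) = √(50 × 147) = √7350
λ = 0.76·c/f = 0.104 m, so l = λ/4 = 0.026 m

Z_qwt ≈ 85.7 Ω; length ≈ 2.6 cm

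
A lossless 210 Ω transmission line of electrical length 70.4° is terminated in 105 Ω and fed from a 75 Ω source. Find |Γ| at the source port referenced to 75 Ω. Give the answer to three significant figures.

|Γ| ≈ 0.676

tan(βl) = 2.81
Z_in = Z_0·(Z_L + jZ_0·tanβl)/(Z_0 + jZ_L·tanβl) = 314 + j149 Ω
Γ_s = (Z_in − Z_s)/(Z_in + Z_s) = (239 + j149)/(389 + j149), |Γ_s| = 0.676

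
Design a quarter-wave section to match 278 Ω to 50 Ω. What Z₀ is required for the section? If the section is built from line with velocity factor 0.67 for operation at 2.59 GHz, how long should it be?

Z_qwt ≈ 118 Ω; length ≈ 1.94 cm

Z_qwt = √(Z_0·R_L) = √(50 × 278) = √13900
λ = 0.67·c/f = 0.0776 m, so l = λ/4 = 0.0194 m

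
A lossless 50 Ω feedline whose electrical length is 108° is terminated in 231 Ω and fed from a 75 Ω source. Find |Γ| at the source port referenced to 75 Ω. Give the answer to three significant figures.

|Γ| ≈ 0.736

tan(βl) = -3.08
Z_in = Z_0·(Z_L + jZ_0·tanβl)/(Z_0 + jZ_L·tanβl) = 11.9 + j15.4 Ω
Γ_s = (Z_in − Z_s)/(Z_in + Z_s) = (-63.1 + j15.4)/(86.9 + j15.4), |Γ_s| = 0.736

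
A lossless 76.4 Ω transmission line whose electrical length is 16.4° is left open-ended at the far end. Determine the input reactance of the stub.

X_in ≈ -260 Ω (capacitive)

tan(βl) = 0.294
For an open-ended stub, Z_in = −jZ_0·cot(βl) = −jZ_0/tan(βl)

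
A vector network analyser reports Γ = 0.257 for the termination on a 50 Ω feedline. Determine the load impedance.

Z_L = Z_0·(1 + Γ)/(1 − Γ) = 50·(1.26)/(0.743)

Z_L ≈ 84.6 Ω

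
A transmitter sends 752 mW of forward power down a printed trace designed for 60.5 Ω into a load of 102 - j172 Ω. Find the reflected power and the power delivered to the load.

P_reflected ≈ 420 mW; P_delivered ≈ 332 mW

|Γ| = |(41.5 − j172)/(162.5 − j172)| = 0.748
|Γ|² = 0.559
P_refl = |Γ|²·P_inc = 420 mW, P_del = (1 − |Γ|²)·P_inc = 332 mW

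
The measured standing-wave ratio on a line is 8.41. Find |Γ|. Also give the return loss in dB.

|Γ| ≈ 0.787; return loss ≈ 2.08 dB

|Γ| = (S − 1)/(S + 1) = (8.41 − 1)/(8.41 + 1) = 7.41/9.41
RL = −20·log₁₀|Γ| = −20·log₁₀(0.787)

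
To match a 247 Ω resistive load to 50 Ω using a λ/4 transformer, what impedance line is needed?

Z_qwt ≈ 111 Ω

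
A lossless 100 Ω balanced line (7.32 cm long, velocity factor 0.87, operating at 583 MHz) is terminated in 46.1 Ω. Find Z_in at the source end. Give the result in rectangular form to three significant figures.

λ = v/f = 0.87·c / 583 MHz = 0.448 m
βl = 2π·l/λ = 2π × 0.164 = 58.9°
tan(βl) = tan(58.9°) = 1.66
Z_in = Z_0·(Z_L + jZ_0·tanβl)/(Z_0 + jZ_L·tanβl)
     = 100·(46.1 + j166)/(100 + j76.3)

Z_in ≈ 109 + j82.4 Ω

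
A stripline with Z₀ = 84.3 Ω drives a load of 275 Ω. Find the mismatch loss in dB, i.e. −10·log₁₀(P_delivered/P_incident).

mismatch loss ≈ 1.44 dB

Γ = (275 − 84.3)/(275 + 84.3) = 0.531
|Γ|² = 0.282, so P_del/P_inc = 1 − |Γ|² = 0.718
ML = −10·log₁₀(1 − |Γ|²)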